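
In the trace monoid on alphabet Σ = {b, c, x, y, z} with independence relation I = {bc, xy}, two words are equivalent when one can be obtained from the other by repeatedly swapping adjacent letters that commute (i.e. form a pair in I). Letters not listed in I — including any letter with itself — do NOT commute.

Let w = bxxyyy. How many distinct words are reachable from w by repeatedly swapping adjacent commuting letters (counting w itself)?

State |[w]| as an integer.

10

0(b) covers ∅
1(x) covers 0:b
2(x) covers 1:x
3(y) covers 0:b
4(y) covers 3:y
5(y) covers 4:y
floor of heap: 0:b
completions by unplaced set U, small U first (add the entries for U minus each lowest piece of U):
  |U|=1: {2}:1  {5}:1
  |U|=2: {1,2}:1  {2,5}:2  {4,5}:1
  |U|=3: {1,2,5}:3  {2,4,5}:3  {3,4,5}:1
  |U|=4: {1,2,4,5}:6  {2,3,4,5}:4
  start at 0(b): 10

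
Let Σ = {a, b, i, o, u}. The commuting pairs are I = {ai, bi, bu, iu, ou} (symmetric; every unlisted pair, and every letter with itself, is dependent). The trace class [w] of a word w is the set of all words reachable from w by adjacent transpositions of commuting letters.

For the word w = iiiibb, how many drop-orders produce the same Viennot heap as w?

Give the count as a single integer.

15

#0=i has no predecessor
#1=i depends on [0:i]
#2=i depends on [1:i]
#3=i depends on [2:i]
#4=b has no predecessor
#5=b depends on [4:b]
sources: [0:i, 4:b]
N(rest) = Σ N(rest − s) over sources s of rest; N(one piece) = 1:
  size 1 → [3]=1  [5]=1
  size 2 → [2,3]=1  [3,5]=2  [4,5]=1
  size 3 → [1,2,3]=1  [2,3,5]=3  [3,4,5]=3
  size 4 → [0,1,2,3]=1  [1,2,3,5]=4  [2,3,4,5]=6
  first=0(i) contributes 10
  first=4(b) contributes 5
|[w]| = 15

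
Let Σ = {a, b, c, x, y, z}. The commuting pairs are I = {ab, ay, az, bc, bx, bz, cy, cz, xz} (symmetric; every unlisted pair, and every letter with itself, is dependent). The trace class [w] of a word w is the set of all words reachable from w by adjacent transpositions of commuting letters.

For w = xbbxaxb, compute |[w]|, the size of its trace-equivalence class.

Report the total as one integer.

0(x) covers ∅
1(b) covers ∅
2(b) covers 1:b
3(x) covers 0:x
4(a) covers 3:x
5(x) covers 4:a
6(b) covers 2:b
floor of heap: 0:x, 1:b
completions by unplaced set U, small U first (add the entries for U minus each lowest piece of U):
  |U|=1: {5}:1  {6}:1
  |U|=2: {2,6}:1  {4,5}:1  {5,6}:2
  |U|=3: {1,2,6}:1  {2,5,6}:3  {3,4,5}:1  {4,5,6}:3
  |U|=4: {0,3,4,5}:1  {1,2,5,6}:4  {2,4,5,6}:6  {3,4,5,6}:4
  |U|=5: {0,3,4,5,6}:5  {1,2,4,5,6}:10  {2,3,4,5,6}:10
  start at 0(x): 20
  start at 1(b): 15
sum over floor = 35

35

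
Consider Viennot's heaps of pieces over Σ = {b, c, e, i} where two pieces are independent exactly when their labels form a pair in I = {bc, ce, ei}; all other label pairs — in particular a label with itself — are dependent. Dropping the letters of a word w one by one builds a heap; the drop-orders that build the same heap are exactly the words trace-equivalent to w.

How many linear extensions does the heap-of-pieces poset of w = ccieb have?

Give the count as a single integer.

#0=c has no predecessor
#1=c depends on [0:c]
#2=i depends on [1:c]
#3=e has no predecessor
#4=b depends on [2:i, 3:e]
sources: [0:c, 3:e]
N(rest) = Σ N(rest − s) over sources s of rest; N(one piece) = 1:
  size 1 → [4]=1
  size 2 → [2,4]=1  [3,4]=1
  size 3 → [1,2,4]=1  [2,3,4]=2
  first=0(c) contributes 3
  first=3(e) contributes 1
|[w]| = 4

4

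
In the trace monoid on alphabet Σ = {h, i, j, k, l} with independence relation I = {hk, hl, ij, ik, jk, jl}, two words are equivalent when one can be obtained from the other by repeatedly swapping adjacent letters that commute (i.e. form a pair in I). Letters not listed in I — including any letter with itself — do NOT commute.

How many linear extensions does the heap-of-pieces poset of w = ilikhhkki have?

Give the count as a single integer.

#0=i has no predecessor
#1=l depends on [0:i]
#2=i depends on [1:l]
#3=k depends on [1:l]
#4=h depends on [2:i]
#5=h depends on [4:h]
#6=k depends on [3:k]
#7=k depends on [6:k]
#8=i depends on [5:h]
sources: [0:i]
N(rest) = Σ N(rest − s) over sources s of rest; N(one piece) = 1:
  size 1 → [7]=1  [8]=1
  size 2 → [5,8]=1  [6,7]=1  [7,8]=2
  size 3 → [3,6,7]=1  [4,5,8]=1  [5,7,8]=3  [6,7,8]=3
  size 4 → [2,4,5,8]=1  [3,6,7,8]=4  [4,5,7,8]=4  [5,6,7,8]=6
  size 5 → [2,4,5,7,8]=5  [3,5,6,7,8]=10  [4,5,6,7,8]=10
  size 6 → [2,4,5,6,7,8]=15  [3,4,5,6,7,8]=20
  size 7 → [2,3,4,5,6,7,8]=35
  first=0(i) contributes 35

35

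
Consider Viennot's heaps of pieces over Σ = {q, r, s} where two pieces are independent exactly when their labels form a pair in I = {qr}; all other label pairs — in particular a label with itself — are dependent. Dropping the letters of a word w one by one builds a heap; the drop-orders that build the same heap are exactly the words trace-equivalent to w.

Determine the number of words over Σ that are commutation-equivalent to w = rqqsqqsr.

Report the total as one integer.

3

piece 0:r — minimal
piece 1:q — minimal
piece 2:q rests on {1:q}
piece 3:s rests on {0:r, 2:q}
piece 4:q rests on {3:s}
piece 5:q rests on {4:q}
piece 6:s rests on {5:q}
piece 7:r rests on {6:s}
minimal pieces: {0:r, 1:q}
ways to finish when only these pieces remain (= sum over removing one remaining piece with nothing left below it):
  1 left: {7}→1
  2 left: {6,7}→1
  3 left: {5,6,7}→1
  4 left: {4,5,6,7}→1
  5 left: {3,4,5,6,7}→1
  6 left: {0,3,4,5,6,7}→1  {2,3,4,5,6,7}→1
  placing 0:r first → 1 extensions
  placing 1:q first → 2 extensions
total linear extensions = 3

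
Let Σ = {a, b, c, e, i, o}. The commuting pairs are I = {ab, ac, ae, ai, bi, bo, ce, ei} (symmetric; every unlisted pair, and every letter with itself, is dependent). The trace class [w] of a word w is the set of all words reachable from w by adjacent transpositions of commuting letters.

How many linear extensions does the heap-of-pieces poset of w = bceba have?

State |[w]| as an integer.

drop 0:b onto floor
drop 1:c onto {0:b}
drop 2:e onto {0:b}
drop 3:b onto {1:c, 2:e}
drop 4:a onto floor
ground layer = {0:b, 4:a}
drop-orders for the pieces not yet dropped (sum over which currently-grounded one goes next):
  1 to go: {3} 1  {4} 1
  2 to go: {1,3} 1  {2,3} 1  {3,4} 2
  3 to go: {1,2,3} 2  {1,3,4} 3  {2,3,4} 3
  if 0:b drops first: 8 orders
  if 4:a drops first: 2 orders
heap linearizations: 10

10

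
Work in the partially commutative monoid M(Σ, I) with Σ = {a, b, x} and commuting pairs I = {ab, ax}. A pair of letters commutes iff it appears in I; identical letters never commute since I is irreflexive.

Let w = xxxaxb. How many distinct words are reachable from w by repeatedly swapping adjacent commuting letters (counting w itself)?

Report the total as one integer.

#0=x has no predecessor
#1=x depends on [0:x]
#2=x depends on [1:x]
#3=a has no predecessor
#4=x depends on [2:x]
#5=b depends on [4:x]
sources: [0:x, 3:a]
N(rest) = Σ N(rest − s) over sources s of rest; N(one piece) = 1:
  size 1 → [3]=1  [5]=1
  size 2 → [3,5]=2  [4,5]=1
  size 3 → [2,4,5]=1  [3,4,5]=3
  size 4 → [1,2,4,5]=1  [2,3,4,5]=4
  first=0(x) contributes 5
  first=3(a) contributes 1
|[w]| = 6

6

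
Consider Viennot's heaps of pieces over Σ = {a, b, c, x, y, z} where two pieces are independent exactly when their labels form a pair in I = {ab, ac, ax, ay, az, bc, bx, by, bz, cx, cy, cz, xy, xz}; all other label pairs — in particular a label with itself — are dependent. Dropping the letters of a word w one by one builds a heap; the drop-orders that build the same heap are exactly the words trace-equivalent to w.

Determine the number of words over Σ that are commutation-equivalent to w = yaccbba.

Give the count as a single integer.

drop 0:y onto floor
drop 1:a onto floor
drop 2:c onto floor
drop 3:c onto {2:c}
drop 4:b onto floor
drop 5:b onto {4:b}
drop 6:a onto {1:a}
ground layer = {0:y, 1:a, 2:c, 4:b}
drop-orders for the pieces not yet dropped (sum over which currently-grounded one goes next):
  1 to go: {0} 1  {3} 1  {5} 1  {6} 1
  2 to go: {0,3} 2  {0,5} 2  {0,6} 2  {1,6} 1  {2,3} 1  {3,5} 2  {3,6} 2  {4,5} 1  {5,6} 2
  3 to go: {0,1,6} 3  {0,2,3} 3  {0,3,5} 6  {0,3,6} 6  {0,4,5} 3  {0,5,6} 6  {1,3,6} 3  {1,5,6} 3  {2,3,5} 3  {2,3,6} 3  {3,4,5} 3  {3,5,6} 6  {4,5,6} 3
  4 to go: {0,1,3,6} 12  {0,1,5,6} 12  {0,2,3,5} 12  {0,2,3,6} 12  {0,3,4,5} 12  {0,3,5,6} 24  {0,4,5,6} 12  {1,2,3,6} 6  {1,3,5,6} 12  {1,4,5,6} 6  {2,3,4,5} 6  {2,3,5,6} 12  {3,4,5,6} 12
  5 to go: {0,1,2,3,6} 30  {0,1,3,5,6} 60  {0,1,4,5,6} 30  {0,2,3,4,5} 30  {0,2,3,5,6} 60  {0,3,4,5,6} 60  {1,2,3,5,6} 30  {1,3,4,5,6} 30  {2,3,4,5,6} 30
  if 0:y drops first: 90 orders
  if 1:a drops first: 180 orders
  if 2:c drops first: 180 orders
  if 4:b drops first: 180 orders
heap linearizations: 630

630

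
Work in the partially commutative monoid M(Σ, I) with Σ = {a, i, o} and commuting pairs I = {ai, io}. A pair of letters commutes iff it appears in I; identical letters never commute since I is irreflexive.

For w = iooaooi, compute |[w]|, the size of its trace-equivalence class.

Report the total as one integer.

21

drop 0:i onto floor
drop 1:o onto floor
drop 2:o onto {1:o}
drop 3:a onto {2:o}
drop 4:o onto {3:a}
drop 5:o onto {4:o}
drop 6:i onto {0:i}
ground layer = {0:i, 1:o}
drop-orders for the pieces not yet dropped (sum over which currently-grounded one goes next):
  1 to go: {5} 1  {6} 1
  2 to go: {0,6} 1  {4,5} 1  {5,6} 2
  3 to go: {0,5,6} 3  {3,4,5} 1  {4,5,6} 3
  4 to go: {0,4,5,6} 6  {2,3,4,5} 1  {3,4,5,6} 4
  5 to go: {0,3,4,5,6} 10  {1,2,3,4,5} 1  {2,3,4,5,6} 5
  if 0:i drops first: 6 orders
  if 1:o drops first: 15 orders
heap linearizations: 21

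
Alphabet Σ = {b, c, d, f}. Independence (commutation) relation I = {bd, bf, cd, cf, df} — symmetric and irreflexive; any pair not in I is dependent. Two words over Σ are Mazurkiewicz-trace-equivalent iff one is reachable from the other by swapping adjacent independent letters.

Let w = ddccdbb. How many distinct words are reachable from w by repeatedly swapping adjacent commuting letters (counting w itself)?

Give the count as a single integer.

35

#0=d has no predecessor
#1=d depends on [0:d]
#2=c has no predecessor
#3=c depends on [2:c]
#4=d depends on [1:d]
#5=b depends on [3:c]
#6=b depends on [5:b]
sources: [0:d, 2:c]
N(rest) = Σ N(rest − s) over sources s of rest; N(one piece) = 1:
  size 1 → [4]=1  [6]=1
  size 2 → [1,4]=1  [4,6]=2  [5,6]=1
  size 3 → [0,1,4]=1  [1,4,6]=3  [3,5,6]=1  [4,5,6]=3
  size 4 → [0,1,4,6]=4  [1,4,5,6]=6  [2,3,5,6]=1  [3,4,5,6]=4
  size 5 → [0,1,4,5,6]=10  [1,3,4,5,6]=10  [2,3,4,5,6]=5
  first=0(d) contributes 15
  first=2(c) contributes 20
|[w]| = 35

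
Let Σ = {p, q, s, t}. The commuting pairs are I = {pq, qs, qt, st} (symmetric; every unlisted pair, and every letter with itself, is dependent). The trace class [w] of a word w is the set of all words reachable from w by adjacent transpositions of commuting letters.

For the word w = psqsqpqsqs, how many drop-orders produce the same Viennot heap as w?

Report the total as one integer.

0(p) covers ∅
1(s) covers 0:p
2(q) covers ∅
3(s) covers 1:s
4(q) covers 2:q
5(p) covers 3:s
6(q) covers 4:q
7(s) covers 5:p
8(q) covers 6:q
9(s) covers 7:s
floor of heap: 0:p, 2:q
completions by unplaced set U, small U first (add the entries for U minus each lowest piece of U):
  |U|=1: {8}:1  {9}:1
  |U|=2: {6,8}:1  {7,9}:1  {8,9}:2
  |U|=3: {4,6,8}:1  {5,7,9}:1  {6,8,9}:3  {7,8,9}:3
  |U|=4: {2,4,6,8}:1  {3,5,7,9}:1  {4,6,8,9}:4  {5,7,8,9}:4  {6,7,8,9}:6
  |U|=5: {1,3,5,7,9}:1  {2,4,6,8,9}:5  {3,5,7,8,9}:5  {4,6,7,8,9}:10  {5,6,7,8,9}:10
  |U|=6: {0,1,3,5,7,9}:1  {1,3,5,7,8,9}:6  {2,4,6,7,8,9}:15  {3,5,6,7,8,9}:15  {4,5,6,7,8,9}:20
  |U|=7: {0,1,3,5,7,8,9}:7  {1,3,5,6,7,8,9}:21  {2,4,5,6,7,8,9}:35  {3,4,5,6,7,8,9}:35
  |U|=8: {0,1,3,5,6,7,8,9}:28  {1,3,4,5,6,7,8,9}:56  {2,3,4,5,6,7,8,9}:70
  start at 0(p): 126
  start at 2(q): 84
sum over floor = 210

210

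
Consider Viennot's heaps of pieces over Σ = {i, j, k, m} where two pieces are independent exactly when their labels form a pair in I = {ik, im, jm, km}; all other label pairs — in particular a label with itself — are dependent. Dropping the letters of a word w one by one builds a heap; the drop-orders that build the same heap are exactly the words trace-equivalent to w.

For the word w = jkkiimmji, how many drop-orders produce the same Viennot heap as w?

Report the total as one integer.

drop 0:j onto floor
drop 1:k onto {0:j}
drop 2:k onto {1:k}
drop 3:i onto {0:j}
drop 4:i onto {3:i}
drop 5:m onto floor
drop 6:m onto {5:m}
drop 7:j onto {2:k, 4:i}
drop 8:i onto {7:j}
ground layer = {0:j, 5:m}
drop-orders for the pieces not yet dropped (sum over which currently-grounded one goes next):
  1 to go: {6} 1  {8} 1
  2 to go: {5,6} 1  {6,8} 2  {7,8} 1
  3 to go: {2,7,8} 1  {4,7,8} 1  {5,6,8} 3  {6,7,8} 3
  4 to go: {1,2,7,8} 1  {2,4,7,8} 2  {2,6,7,8} 4  {3,4,7,8} 1  {4,6,7,8} 4  {5,6,7,8} 6
  5 to go: {1,2,4,7,8} 3  {1,2,6,7,8} 5  {2,3,4,7,8} 3  {2,4,6,7,8} 10  {2,5,6,7,8} 10  {3,4,6,7,8} 5  {4,5,6,7,8} 10
  6 to go: {1,2,3,4,7,8} 6  {1,2,4,6,7,8} 18  {1,2,5,6,7,8} 15  {2,3,4,6,7,8} 18  {2,4,5,6,7,8} 30  {3,4,5,6,7,8} 15
  7 to go: {0,1,2,3,4,7,8} 6  {1,2,3,4,6,7,8} 42  {1,2,4,5,6,7,8} 63  {2,3,4,5,6,7,8} 63
  if 0:j drops first: 168 orders
  if 5:m drops first: 48 orders
heap linearizations: 216

216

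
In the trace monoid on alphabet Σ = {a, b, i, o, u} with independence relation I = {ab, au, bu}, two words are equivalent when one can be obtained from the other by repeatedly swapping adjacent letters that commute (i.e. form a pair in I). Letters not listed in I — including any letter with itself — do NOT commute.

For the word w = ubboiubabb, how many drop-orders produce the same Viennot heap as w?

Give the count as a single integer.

0(u) covers ∅
1(b) covers ∅
2(b) covers 1:b
3(o) covers 0:u, 2:b
4(i) covers 3:o
5(u) covers 4:i
6(b) covers 4:i
7(a) covers 4:i
8(b) covers 6:b
9(b) covers 8:b
floor of heap: 0:u, 1:b
completions by unplaced set U, small U first (add the entries for U minus each lowest piece of U):
  |U|=1: {5}:1  {7}:1  {9}:1
  |U|=2: {5,7}:2  {5,9}:2  {7,9}:2  {8,9}:1
  |U|=3: {5,7,9}:6  {5,8,9}:3  {6,8,9}:1  {7,8,9}:3
  |U|=4: {5,6,8,9}:4  {5,7,8,9}:12  {6,7,8,9}:4
  |U|=5: {5,6,7,8,9}:20
  |U|=6: {4,5,6,7,8,9}:20
  |U|=7: {3,4,5,6,7,8,9}:20
  |U|=8: {0,3,4,5,6,7,8,9}:20  {2,3,4,5,6,7,8,9}:20
  start at 0(u): 20
  start at 1(b): 40
sum over floor = 60

60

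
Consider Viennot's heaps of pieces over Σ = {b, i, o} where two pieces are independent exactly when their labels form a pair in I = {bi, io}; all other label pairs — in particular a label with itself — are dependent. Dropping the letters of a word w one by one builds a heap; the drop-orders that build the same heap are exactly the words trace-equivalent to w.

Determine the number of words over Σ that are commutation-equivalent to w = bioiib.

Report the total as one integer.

20

0(b) covers ∅
1(i) covers ∅
2(o) covers 0:b
3(i) covers 1:i
4(i) covers 3:i
5(b) covers 2:o
floor of heap: 0:b, 1:i
completions by unplaced set U, small U first (add the entries for U minus each lowest piece of U):
  |U|=1: {4}:1  {5}:1
  |U|=2: {2,5}:1  {3,4}:1  {4,5}:2
  |U|=3: {0,2,5}:1  {1,3,4}:1  {2,4,5}:3  {3,4,5}:3
  |U|=4: {0,2,4,5}:4  {1,3,4,5}:4  {2,3,4,5}:6
  start at 0(b): 10
  start at 1(i): 10
sum over floor = 20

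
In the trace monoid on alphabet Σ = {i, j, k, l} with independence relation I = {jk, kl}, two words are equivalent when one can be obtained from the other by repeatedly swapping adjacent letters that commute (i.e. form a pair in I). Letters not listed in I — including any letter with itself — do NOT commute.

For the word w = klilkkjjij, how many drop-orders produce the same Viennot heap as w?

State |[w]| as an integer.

20

#0=k has no predecessor
#1=l has no predecessor
#2=i depends on [0:k, 1:l]
#3=l depends on [2:i]
#4=k depends on [2:i]
#5=k depends on [4:k]
#6=j depends on [3:l]
#7=j depends on [6:j]
#8=i depends on [5:k, 7:j]
#9=j depends on [8:i]
sources: [0:k, 1:l]
N(rest) = Σ N(rest − s) over sources s of rest; N(one piece) = 1:
  size 1 → [9]=1
  size 2 → [8,9]=1
  size 3 → [5,8,9]=1  [7,8,9]=1
  size 4 → [4,5,8,9]=1  [5,7,8,9]=2  [6,7,8,9]=1
  size 5 → [3,6,7,8,9]=1  [4,5,7,8,9]=3  [5,6,7,8,9]=3
  size 6 → [3,5,6,7,8,9]=4  [4,5,6,7,8,9]=6
  size 7 → [3,4,5,6,7,8,9]=10
  size 8 → [2,3,4,5,6,7,8,9]=10
  first=0(k) contributes 10
  first=1(l) contributes 10
|[w]| = 20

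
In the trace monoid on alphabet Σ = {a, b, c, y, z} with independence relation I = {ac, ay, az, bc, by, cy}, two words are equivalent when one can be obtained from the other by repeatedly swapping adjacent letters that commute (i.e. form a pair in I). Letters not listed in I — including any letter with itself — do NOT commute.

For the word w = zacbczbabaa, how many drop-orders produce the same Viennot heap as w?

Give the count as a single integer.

9

drop 0:z onto floor
drop 1:a onto floor
drop 2:c onto {0:z}
drop 3:b onto {0:z, 1:a}
drop 4:c onto {2:c}
drop 5:z onto {3:b, 4:c}
drop 6:b onto {5:z}
drop 7:a onto {6:b}
drop 8:b onto {7:a}
drop 9:a onto {8:b}
drop 10:a onto {9:a}
ground layer = {0:z, 1:a}
drop-orders for the pieces not yet dropped (sum over which currently-grounded one goes next):
  1 to go: {10} 1
  2 to go: {9,10} 1
  3 to go: {8,9,10} 1
  4 to go: {7,8,9,10} 1
  5 to go: {6,7,8,9,10} 1
  6 to go: {5,6,7,8,9,10} 1
  7 to go: {3,5,6,7,8,9,10} 1  {4,5,6,7,8,9,10} 1
  8 to go: {1,3,5,6,7,8,9,10} 1  {2,4,5,6,7,8,9,10} 1  {3,4,5,6,7,8,9,10} 2
  9 to go: {1,3,4,5,6,7,8,9,10} 3  {2,3,4,5,6,7,8,9,10} 3
  if 0:z drops first: 6 orders
  if 1:a drops first: 3 orders
heap linearizations: 9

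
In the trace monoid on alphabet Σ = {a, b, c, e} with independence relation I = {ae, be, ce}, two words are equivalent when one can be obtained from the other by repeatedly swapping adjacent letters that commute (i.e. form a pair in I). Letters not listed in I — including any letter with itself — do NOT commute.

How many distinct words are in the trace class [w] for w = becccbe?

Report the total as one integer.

21

#0=b has no predecessor
#1=e has no predecessor
#2=c depends on [0:b]
#3=c depends on [2:c]
#4=c depends on [3:c]
#5=b depends on [4:c]
#6=e depends on [1:e]
sources: [0:b, 1:e]
N(rest) = Σ N(rest − s) over sources s of rest; N(one piece) = 1:
  size 1 → [5]=1  [6]=1
  size 2 → [1,6]=1  [4,5]=1  [5,6]=2
  size 3 → [1,5,6]=3  [3,4,5]=1  [4,5,6]=3
  size 4 → [1,4,5,6]=6  [2,3,4,5]=1  [3,4,5,6]=4
  size 5 → [0,2,3,4,5]=1  [1,3,4,5,6]=10  [2,3,4,5,6]=5
  first=0(b) contributes 15
  first=1(e) contributes 6
|[w]| = 21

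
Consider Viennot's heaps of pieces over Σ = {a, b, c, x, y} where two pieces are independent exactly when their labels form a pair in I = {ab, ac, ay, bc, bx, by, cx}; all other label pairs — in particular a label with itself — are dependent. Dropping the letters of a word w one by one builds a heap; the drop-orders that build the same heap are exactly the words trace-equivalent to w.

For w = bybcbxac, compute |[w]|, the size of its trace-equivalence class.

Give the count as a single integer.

336

0(b) covers ∅
1(y) covers ∅
2(b) covers 0:b
3(c) covers 1:y
4(b) covers 2:b
5(x) covers 1:y
6(a) covers 5:x
7(c) covers 3:c
floor of heap: 0:b, 1:y
completions by unplaced set U, small U first (add the entries for U minus each lowest piece of U):
  |U|=1: {4}:1  {6}:1  {7}:1
  |U|=2: {2,4}:1  {3,7}:1  {4,6}:2  {4,7}:2  {5,6}:1  {6,7}:2
  |U|=3: {0,2,4}:1  {2,4,6}:3  {2,4,7}:3  {3,4,7}:3  {3,6,7}:3  {4,5,6}:3  {4,6,7}:6  {5,6,7}:3
  |U|=4: {0,2,4,6}:4  {0,2,4,7}:4  {2,3,4,7}:6  {2,4,5,6}:6  {2,4,6,7}:12  {3,4,6,7}:12  {3,5,6,7}:6  {4,5,6,7}:12
  |U|=5: {0,2,3,4,7}:10  {0,2,4,5,6}:10  {0,2,4,6,7}:20  {1,3,5,6,7}:6  {2,3,4,6,7}:30  {2,4,5,6,7}:30  {3,4,5,6,7}:30
  |U|=6: {0,2,3,4,6,7}:60  {0,2,4,5,6,7}:60  {1,3,4,5,6,7}:36  {2,3,4,5,6,7}:90
  start at 0(b): 126
  start at 1(y): 210
sum over floor = 336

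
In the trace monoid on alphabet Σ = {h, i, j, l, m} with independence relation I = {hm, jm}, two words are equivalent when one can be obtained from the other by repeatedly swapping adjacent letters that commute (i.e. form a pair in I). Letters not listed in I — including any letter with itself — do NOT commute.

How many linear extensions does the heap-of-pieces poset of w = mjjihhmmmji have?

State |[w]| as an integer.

60

drop 0:m onto floor
drop 1:j onto floor
drop 2:j onto {1:j}
drop 3:i onto {0:m, 2:j}
drop 4:h onto {3:i}
drop 5:h onto {4:h}
drop 6:m onto {3:i}
drop 7:m onto {6:m}
drop 8:m onto {7:m}
drop 9:j onto {5:h}
drop 10:i onto {8:m, 9:j}
ground layer = {0:m, 1:j}
drop-orders for the pieces not yet dropped (sum over which currently-grounded one goes next):
  1 to go: {10} 1
  2 to go: {8,10} 1  {9,10} 1
  3 to go: {5,9,10} 1  {7,8,10} 1  {8,9,10} 2
  4 to go: {4,5,9,10} 1  {5,8,9,10} 3  {6,7,8,10} 1  {7,8,9,10} 3
  5 to go: {4,5,8,9,10} 4  {5,7,8,9,10} 6  {6,7,8,9,10} 4
  6 to go: {4,5,7,8,9,10} 10  {5,6,7,8,9,10} 10
  7 to go: {4,5,6,7,8,9,10} 20
  8 to go: {3,4,5,6,7,8,9,10} 20
  9 to go: {0,3,4,5,6,7,8,9,10} 20  {2,3,4,5,6,7,8,9,10} 20
  if 0:m drops first: 20 orders
  if 1:j drops first: 40 orders
heap linearizations: 60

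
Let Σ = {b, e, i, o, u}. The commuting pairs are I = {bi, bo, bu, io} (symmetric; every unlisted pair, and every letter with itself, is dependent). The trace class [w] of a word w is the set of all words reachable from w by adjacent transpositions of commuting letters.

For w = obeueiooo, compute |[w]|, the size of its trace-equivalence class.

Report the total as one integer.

8

piece 0:o — minimal
piece 1:b — minimal
piece 2:e rests on {0:o, 1:b}
piece 3:u rests on {2:e}
piece 4:e rests on {3:u}
piece 5:i rests on {4:e}
piece 6:o rests on {4:e}
piece 7:o rests on {6:o}
piece 8:o rests on {7:o}
minimal pieces: {0:o, 1:b}
ways to finish when only these pieces remain (= sum over removing one remaining piece with nothing left below it):
  1 left: {5}→1  {8}→1
  2 left: {5,8}→2  {7,8}→1
  3 left: {5,7,8}→3  {6,7,8}→1
  4 left: {5,6,7,8}→4
  5 left: {4,5,6,7,8}→4
  6 left: {3,4,5,6,7,8}→4
  7 left: {2,3,4,5,6,7,8}→4
  placing 0:o first → 4 extensions
  placing 1:b first → 4 extensions
total linear extensions = 8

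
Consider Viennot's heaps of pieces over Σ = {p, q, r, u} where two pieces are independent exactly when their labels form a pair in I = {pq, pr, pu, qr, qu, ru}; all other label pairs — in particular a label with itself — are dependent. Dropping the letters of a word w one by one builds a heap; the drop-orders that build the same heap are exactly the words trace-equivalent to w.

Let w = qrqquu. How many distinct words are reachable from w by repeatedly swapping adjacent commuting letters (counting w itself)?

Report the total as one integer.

60

drop 0:q onto floor
drop 1:r onto floor
drop 2:q onto {0:q}
drop 3:q onto {2:q}
drop 4:u onto floor
drop 5:u onto {4:u}
ground layer = {0:q, 1:r, 4:u}
drop-orders for the pieces not yet dropped (sum over which currently-grounded one goes next):
  1 to go: {1} 1  {3} 1  {5} 1
  2 to go: {1,3} 2  {1,5} 2  {2,3} 1  {3,5} 2  {4,5} 1
  3 to go: {0,2,3} 1  {1,2,3} 3  {1,3,5} 6  {1,4,5} 3  {2,3,5} 3  {3,4,5} 3
  4 to go: {0,1,2,3} 4  {0,2,3,5} 4  {1,2,3,5} 12  {1,3,4,5} 12  {2,3,4,5} 6
  if 0:q drops first: 30 orders
  if 1:r drops first: 10 orders
  if 4:u drops first: 20 orders
heap linearizations: 60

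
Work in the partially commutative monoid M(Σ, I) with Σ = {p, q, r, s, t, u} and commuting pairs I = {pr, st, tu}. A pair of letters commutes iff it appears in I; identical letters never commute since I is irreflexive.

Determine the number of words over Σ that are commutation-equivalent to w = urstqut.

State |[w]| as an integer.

piece 0:u — minimal
piece 1:r rests on {0:u}
piece 2:s rests on {1:r}
piece 3:t rests on {1:r}
piece 4:q rests on {2:s, 3:t}
piece 5:u rests on {4:q}
piece 6:t rests on {4:q}
minimal pieces: {0:u}
ways to finish when only these pieces remain (= sum over removing one remaining piece with nothing left below it):
  1 left: {5}→1  {6}→1
  2 left: {5,6}→2
  3 left: {4,5,6}→2
  4 left: {2,4,5,6}→2  {3,4,5,6}→2
  5 left: {2,3,4,5,6}→4
  placing 0:u first → 4 extensions

4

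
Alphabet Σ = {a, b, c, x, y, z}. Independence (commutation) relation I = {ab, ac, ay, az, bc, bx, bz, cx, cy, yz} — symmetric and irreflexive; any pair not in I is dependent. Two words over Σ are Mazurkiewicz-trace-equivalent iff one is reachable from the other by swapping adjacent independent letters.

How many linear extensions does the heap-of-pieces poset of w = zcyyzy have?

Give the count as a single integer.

20

0(z) covers ∅
1(c) covers 0:z
2(y) covers ∅
3(y) covers 2:y
4(z) covers 1:c
5(y) covers 3:y
floor of heap: 0:z, 2:y
completions by unplaced set U, small U first (add the entries for U minus each lowest piece of U):
  |U|=1: {4}:1  {5}:1
  |U|=2: {1,4}:1  {3,5}:1  {4,5}:2
  |U|=3: {0,1,4}:1  {1,4,5}:3  {2,3,5}:1  {3,4,5}:3
  |U|=4: {0,1,4,5}:4  {1,3,4,5}:6  {2,3,4,5}:4
  start at 0(z): 10
  start at 2(y): 10
sum over floor = 20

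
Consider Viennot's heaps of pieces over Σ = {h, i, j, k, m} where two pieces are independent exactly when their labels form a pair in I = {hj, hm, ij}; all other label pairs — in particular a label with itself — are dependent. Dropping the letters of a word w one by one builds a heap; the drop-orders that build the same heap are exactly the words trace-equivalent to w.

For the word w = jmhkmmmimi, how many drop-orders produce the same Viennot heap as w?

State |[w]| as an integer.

3

#0=j has no predecessor
#1=m depends on [0:j]
#2=h has no predecessor
#3=k depends on [1:m, 2:h]
#4=m depends on [3:k]
#5=m depends on [4:m]
#6=m depends on [5:m]
#7=i depends on [6:m]
#8=m depends on [7:i]
#9=i depends on [8:m]
sources: [0:j, 2:h]
N(rest) = Σ N(rest − s) over sources s of rest; N(one piece) = 1:
  size 1 → [9]=1
  size 2 → [8,9]=1
  size 3 → [7,8,9]=1
  size 4 → [6,7,8,9]=1
  size 5 → [5,6,7,8,9]=1
  size 6 → [4,5,6,7,8,9]=1
  size 7 → [3,4,5,6,7,8,9]=1
  size 8 → [1,3,4,5,6,7,8,9]=1  [2,3,4,5,6,7,8,9]=1
  first=0(j) contributes 2
  first=2(h) contributes 1
|[w]| = 3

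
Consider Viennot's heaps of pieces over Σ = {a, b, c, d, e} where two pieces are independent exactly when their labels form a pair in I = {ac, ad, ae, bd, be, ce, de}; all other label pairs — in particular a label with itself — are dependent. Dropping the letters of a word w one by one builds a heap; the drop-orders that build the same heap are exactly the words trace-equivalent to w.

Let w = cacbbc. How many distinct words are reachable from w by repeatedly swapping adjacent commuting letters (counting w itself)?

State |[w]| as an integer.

piece 0:c — minimal
piece 1:a — minimal
piece 2:c rests on {0:c}
piece 3:b rests on {1:a, 2:c}
piece 4:b rests on {3:b}
piece 5:c rests on {4:b}
minimal pieces: {0:c, 1:a}
ways to finish when only these pieces remain (= sum over removing one remaining piece with nothing left below it):
  1 left: {5}→1
  2 left: {4,5}→1
  3 left: {3,4,5}→1
  4 left: {1,3,4,5}→1  {2,3,4,5}→1
  placing 0:c first → 2 extensions
  placing 1:a first → 1 extensions
total linear extensions = 3

3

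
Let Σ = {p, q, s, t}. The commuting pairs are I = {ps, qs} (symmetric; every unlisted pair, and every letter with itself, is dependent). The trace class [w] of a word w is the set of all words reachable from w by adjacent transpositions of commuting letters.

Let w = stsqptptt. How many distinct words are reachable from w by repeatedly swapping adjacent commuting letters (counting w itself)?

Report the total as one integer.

piece 0:s — minimal
piece 1:t rests on {0:s}
piece 2:s rests on {1:t}
piece 3:q rests on {1:t}
piece 4:p rests on {3:q}
piece 5:t rests on {2:s, 4:p}
piece 6:p rests on {5:t}
piece 7:t rests on {6:p}
piece 8:t rests on {7:t}
minimal pieces: {0:s}
ways to finish when only these pieces remain (= sum over removing one remaining piece with nothing left below it):
  1 left: {8}→1
  2 left: {7,8}→1
  3 left: {6,7,8}→1
  4 left: {5,6,7,8}→1
  5 left: {2,5,6,7,8}→1  {4,5,6,7,8}→1
  6 left: {2,4,5,6,7,8}→2  {3,4,5,6,7,8}→1
  7 left: {2,3,4,5,6,7,8}→3
  placing 0:s first → 3 extensions

3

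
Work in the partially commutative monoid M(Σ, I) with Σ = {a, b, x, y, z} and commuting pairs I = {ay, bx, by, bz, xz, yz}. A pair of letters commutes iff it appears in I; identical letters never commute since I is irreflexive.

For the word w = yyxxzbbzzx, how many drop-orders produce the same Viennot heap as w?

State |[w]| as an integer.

2520

#0=y has no predecessor
#1=y depends on [0:y]
#2=x depends on [1:y]
#3=x depends on [2:x]
#4=z has no predecessor
#5=b has no predecessor
#6=b depends on [5:b]
#7=z depends on [4:z]
#8=z depends on [7:z]
#9=x depends on [3:x]
sources: [0:y, 4:z, 5:b]
N(rest) = Σ N(rest − s) over sources s of rest; N(one piece) = 1:
  size 1 → [6]=1  [8]=1  [9]=1
  size 2 → [3,9]=1  [5,6]=1  [6,8]=2  [6,9]=2  [7,8]=1  [8,9]=2
  size 3 → [2,3,9]=1  [3,6,9]=3  [3,8,9]=3  [4,7,8]=1  [5,6,8]=3  [5,6,9]=3  [6,7,8]=3  [6,8,9]=6  [7,8,9]=3
  size 4 → [1,2,3,9]=1  [2,3,6,9]=4  [2,3,8,9]=4  [3,5,6,9]=6  [3,6,8,9]=12  [3,7,8,9]=6  [4,6,7,8]=4  [4,7,8,9]=4  [5,6,7,8]=6  [5,6,8,9]=12  [6,7,8,9]=12
  size 5 → [0,1,2,3,9]=1  [1,2,3,6,9]=5  [1,2,3,8,9]=5  [2,3,5,6,9]=10  [2,3,6,8,9]=20  [2,3,7,8,9]=10  [3,4,7,8,9]=10  [3,5,6,8,9]=30  [3,6,7,8,9]=30  [4,5,6,7,8]=10  [4,6,7,8,9]=20  [5,6,7,8,9]=30
  size 6 → [0,1,2,3,6,9]=6  [0,1,2,3,8,9]=6  [1,2,3,5,6,9]=15  [1,2,3,6,8,9]=30  [1,2,3,7,8,9]=15  [2,3,4,7,8,9]=20  [2,3,5,6,8,9]=60  [2,3,6,7,8,9]=60  [3,4,6,7,8,9]=60  [3,5,6,7,8,9]=90  [4,5,6,7,8,9]=60
  size 7 → [0,1,2,3,5,6,9]=21  [0,1,2,3,6,8,9]=42  [0,1,2,3,7,8,9]=21  [1,2,3,4,7,8,9]=35  [1,2,3,5,6,8,9]=105  [1,2,3,6,7,8,9]=105  [2,3,4,6,7,8,9]=140  [2,3,5,6,7,8,9]=210  [3,4,5,6,7,8,9]=210
  size 8 → [0,1,2,3,4,7,8,9]=56  [0,1,2,3,5,6,8,9]=168  [0,1,2,3,6,7,8,9]=168  [1,2,3,4,6,7,8,9]=280  [1,2,3,5,6,7,8,9]=420  [2,3,4,5,6,7,8,9]=560
  first=0(y) contributes 1260
  first=4(z) contributes 756
  first=5(b) contributes 504
|[w]| = 2520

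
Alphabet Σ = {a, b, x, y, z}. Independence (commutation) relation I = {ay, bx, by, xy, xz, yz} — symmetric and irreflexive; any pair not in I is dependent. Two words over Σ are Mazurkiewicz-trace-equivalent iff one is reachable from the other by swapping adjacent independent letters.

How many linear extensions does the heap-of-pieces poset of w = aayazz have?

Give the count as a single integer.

#0=a has no predecessor
#1=a depends on [0:a]
#2=y has no predecessor
#3=a depends on [1:a]
#4=z depends on [3:a]
#5=z depends on [4:z]
sources: [0:a, 2:y]
N(rest) = Σ N(rest − s) over sources s of rest; N(one piece) = 1:
  size 1 → [2]=1  [5]=1
  size 2 → [2,5]=2  [4,5]=1
  size 3 → [2,4,5]=3  [3,4,5]=1
  size 4 → [1,3,4,5]=1  [2,3,4,5]=4
  first=0(a) contributes 5
  first=2(y) contributes 1
|[w]| = 6

6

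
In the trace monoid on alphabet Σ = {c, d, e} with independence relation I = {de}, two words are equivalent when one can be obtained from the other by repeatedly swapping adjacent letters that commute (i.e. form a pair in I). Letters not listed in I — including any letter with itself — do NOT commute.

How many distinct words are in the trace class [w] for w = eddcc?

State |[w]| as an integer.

3

0(e) covers ∅
1(d) covers ∅
2(d) covers 1:d
3(c) covers 0:e, 2:d
4(c) covers 3:c
floor of heap: 0:e, 1:d
completions by unplaced set U, small U first (add the entries for U minus each lowest piece of U):
  |U|=1: {4}:1
  |U|=2: {3,4}:1
  |U|=3: {0,3,4}:1  {2,3,4}:1
  start at 0(e): 1
  start at 1(d): 2
sum over floor = 3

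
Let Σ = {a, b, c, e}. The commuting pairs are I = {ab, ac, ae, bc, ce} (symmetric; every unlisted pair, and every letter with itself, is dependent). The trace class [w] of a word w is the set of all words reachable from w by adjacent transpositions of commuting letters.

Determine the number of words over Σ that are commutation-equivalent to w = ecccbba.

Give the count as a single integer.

0(e) covers ∅
1(c) covers ∅
2(c) covers 1:c
3(c) covers 2:c
4(b) covers 0:e
5(b) covers 4:b
6(a) covers ∅
floor of heap: 0:e, 1:c, 6:a
completions by unplaced set U, small U first (add the entries for U minus each lowest piece of U):
  |U|=1: {3}:1  {5}:1  {6}:1
  |U|=2: {2,3}:1  {3,5}:2  {3,6}:2  {4,5}:1  {5,6}:2
  |U|=3: {0,4,5}:1  {1,2,3}:1  {2,3,5}:3  {2,3,6}:3  {3,4,5}:3  {3,5,6}:6  {4,5,6}:3
  |U|=4: {0,3,4,5}:4  {0,4,5,6}:4  {1,2,3,5}:4  {1,2,3,6}:4  {2,3,4,5}:6  {2,3,5,6}:12  {3,4,5,6}:12
  |U|=5: {0,2,3,4,5}:10  {0,3,4,5,6}:20  {1,2,3,4,5}:10  {1,2,3,5,6}:20  {2,3,4,5,6}:30
  start at 0(e): 60
  start at 1(c): 60
  start at 6(a): 20
sum over floor = 140

140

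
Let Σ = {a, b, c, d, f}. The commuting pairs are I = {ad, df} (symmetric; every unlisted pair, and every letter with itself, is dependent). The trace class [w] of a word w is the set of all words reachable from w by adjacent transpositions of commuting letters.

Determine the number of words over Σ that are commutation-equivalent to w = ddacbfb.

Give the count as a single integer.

3

piece 0:d — minimal
piece 1:d rests on {0:d}
piece 2:a — minimal
piece 3:c rests on {1:d, 2:a}
piece 4:b rests on {3:c}
piece 5:f rests on {4:b}
piece 6:b rests on {5:f}
minimal pieces: {0:d, 2:a}
ways to finish when only these pieces remain (= sum over removing one remaining piece with nothing left below it):
  1 left: {6}→1
  2 left: {5,6}→1
  3 left: {4,5,6}→1
  4 left: {3,4,5,6}→1
  5 left: {1,3,4,5,6}→1  {2,3,4,5,6}→1
  placing 0:d first → 2 extensions
  placing 2:a first → 1 extensions
total linear extensions = 3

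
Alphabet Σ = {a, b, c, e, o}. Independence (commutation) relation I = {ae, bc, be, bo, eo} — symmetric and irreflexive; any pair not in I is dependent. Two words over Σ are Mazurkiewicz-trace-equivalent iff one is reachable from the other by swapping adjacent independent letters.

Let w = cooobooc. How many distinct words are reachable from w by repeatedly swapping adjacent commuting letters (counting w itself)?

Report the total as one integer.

8

#0=c has no predecessor
#1=o depends on [0:c]
#2=o depends on [1:o]
#3=o depends on [2:o]
#4=b has no predecessor
#5=o depends on [3:o]
#6=o depends on [5:o]
#7=c depends on [6:o]
sources: [0:c, 4:b]
N(rest) = Σ N(rest − s) over sources s of rest; N(one piece) = 1:
  size 1 → [4]=1  [7]=1
  size 2 → [4,7]=2  [6,7]=1
  size 3 → [4,6,7]=3  [5,6,7]=1
  size 4 → [3,5,6,7]=1  [4,5,6,7]=4
  size 5 → [2,3,5,6,7]=1  [3,4,5,6,7]=5
  size 6 → [1,2,3,5,6,7]=1  [2,3,4,5,6,7]=6
  first=0(c) contributes 7
  first=4(b) contributes 1
|[w]| = 8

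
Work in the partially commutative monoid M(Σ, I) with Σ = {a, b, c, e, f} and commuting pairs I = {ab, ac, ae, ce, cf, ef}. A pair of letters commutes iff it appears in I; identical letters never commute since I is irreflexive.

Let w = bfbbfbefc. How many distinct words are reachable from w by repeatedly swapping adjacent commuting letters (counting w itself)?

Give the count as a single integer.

#0=b has no predecessor
#1=f depends on [0:b]
#2=b depends on [1:f]
#3=b depends on [2:b]
#4=f depends on [3:b]
#5=b depends on [4:f]
#6=e depends on [5:b]
#7=f depends on [5:b]
#8=c depends on [5:b]
sources: [0:b]
N(rest) = Σ N(rest − s) over sources s of rest; N(one piece) = 1:
  size 1 → [6]=1  [7]=1  [8]=1
  size 2 → [6,7]=2  [6,8]=2  [7,8]=2
  size 3 → [6,7,8]=6
  size 4 → [5,6,7,8]=6
  size 5 → [4,5,6,7,8]=6
  size 6 → [3,4,5,6,7,8]=6
  size 7 → [2,3,4,5,6,7,8]=6
  first=0(b) contributes 6

6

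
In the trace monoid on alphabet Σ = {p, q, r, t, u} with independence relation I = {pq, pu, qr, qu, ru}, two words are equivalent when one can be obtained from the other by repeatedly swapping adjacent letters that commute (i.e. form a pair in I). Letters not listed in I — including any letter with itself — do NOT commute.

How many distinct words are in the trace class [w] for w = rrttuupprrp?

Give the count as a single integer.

21

drop 0:r onto floor
drop 1:r onto {0:r}
drop 2:t onto {1:r}
drop 3:t onto {2:t}
drop 4:u onto {3:t}
drop 5:u onto {4:u}
drop 6:p onto {3:t}
drop 7:p onto {6:p}
drop 8:r onto {7:p}
drop 9:r onto {8:r}
drop 10:p onto {9:r}
ground layer = {0:r}
drop-orders for the pieces not yet dropped (sum over which currently-grounded one goes next):
  1 to go: {5} 1  {10} 1
  2 to go: {4,5} 1  {5,10} 2  {9,10} 1
  3 to go: {4,5,10} 3  {5,9,10} 3  {8,9,10} 1
  4 to go: {4,5,9,10} 6  {5,8,9,10} 4  {7,8,9,10} 1
  5 to go: {4,5,8,9,10} 10  {5,7,8,9,10} 5  {6,7,8,9,10} 1
  6 to go: {4,5,7,8,9,10} 15  {5,6,7,8,9,10} 6
  7 to go: {4,5,6,7,8,9,10} 21
  8 to go: {3,4,5,6,7,8,9,10} 21
  9 to go: {2,3,4,5,6,7,8,9,10} 21
  if 0:r drops first: 21 orders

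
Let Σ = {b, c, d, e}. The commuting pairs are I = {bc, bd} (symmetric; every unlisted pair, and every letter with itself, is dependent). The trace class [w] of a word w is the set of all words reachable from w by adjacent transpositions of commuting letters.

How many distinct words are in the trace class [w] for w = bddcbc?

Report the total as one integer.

0(b) covers ∅
1(d) covers ∅
2(d) covers 1:d
3(c) covers 2:d
4(b) covers 0:b
5(c) covers 3:c
floor of heap: 0:b, 1:d
completions by unplaced set U, small U first (add the entries for U minus each lowest piece of U):
  |U|=1: {4}:1  {5}:1
  |U|=2: {0,4}:1  {3,5}:1  {4,5}:2
  |U|=3: {0,4,5}:3  {2,3,5}:1  {3,4,5}:3
  |U|=4: {0,3,4,5}:6  {1,2,3,5}:1  {2,3,4,5}:4
  start at 0(b): 5
  start at 1(d): 10
sum over floor = 15

15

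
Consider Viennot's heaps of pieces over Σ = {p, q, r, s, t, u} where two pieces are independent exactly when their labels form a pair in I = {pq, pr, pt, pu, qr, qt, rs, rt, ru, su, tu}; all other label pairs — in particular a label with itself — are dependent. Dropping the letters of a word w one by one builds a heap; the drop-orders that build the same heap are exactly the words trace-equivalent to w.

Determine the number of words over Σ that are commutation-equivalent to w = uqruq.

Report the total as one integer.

#0=u has no predecessor
#1=q depends on [0:u]
#2=r has no predecessor
#3=u depends on [1:q]
#4=q depends on [3:u]
sources: [0:u, 2:r]
N(rest) = Σ N(rest − s) over sources s of rest; N(one piece) = 1:
  size 1 → [2]=1  [4]=1
  size 2 → [2,4]=2  [3,4]=1
  size 3 → [1,3,4]=1  [2,3,4]=3
  first=0(u) contributes 4
  first=2(r) contributes 1
|[w]| = 5

5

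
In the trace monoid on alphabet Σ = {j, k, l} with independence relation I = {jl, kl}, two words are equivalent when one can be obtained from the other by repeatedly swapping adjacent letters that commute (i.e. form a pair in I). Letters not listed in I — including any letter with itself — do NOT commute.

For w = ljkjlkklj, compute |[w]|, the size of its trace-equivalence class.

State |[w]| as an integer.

0(l) covers ∅
1(j) covers ∅
2(k) covers 1:j
3(j) covers 2:k
4(l) covers 0:l
5(k) covers 3:j
6(k) covers 5:k
7(l) covers 4:l
8(j) covers 6:k
floor of heap: 0:l, 1:j
completions by unplaced set U, small U first (add the entries for U minus each lowest piece of U):
  |U|=1: {7}:1  {8}:1
  |U|=2: {4,7}:1  {6,8}:1  {7,8}:2
  |U|=3: {0,4,7}:1  {4,7,8}:3  {5,6,8}:1  {6,7,8}:3
  |U|=4: {0,4,7,8}:4  {3,5,6,8}:1  {4,6,7,8}:6  {5,6,7,8}:4
  |U|=5: {0,4,6,7,8}:10  {2,3,5,6,8}:1  {3,5,6,7,8}:5  {4,5,6,7,8}:10
  |U|=6: {0,4,5,6,7,8}:20  {1,2,3,5,6,8}:1  {2,3,5,6,7,8}:6  {3,4,5,6,7,8}:15
  |U|=7: {0,3,4,5,6,7,8}:35  {1,2,3,5,6,7,8}:7  {2,3,4,5,6,7,8}:21
  start at 0(l): 28
  start at 1(j): 56
sum over floor = 84

84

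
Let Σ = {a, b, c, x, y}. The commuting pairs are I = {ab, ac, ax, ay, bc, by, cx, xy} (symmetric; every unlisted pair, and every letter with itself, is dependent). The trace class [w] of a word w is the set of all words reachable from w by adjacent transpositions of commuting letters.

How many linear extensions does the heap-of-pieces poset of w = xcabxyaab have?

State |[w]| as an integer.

piece 0:x — minimal
piece 1:c — minimal
piece 2:a — minimal
piece 3:b rests on {0:x}
piece 4:x rests on {3:b}
piece 5:y rests on {1:c}
piece 6:a rests on {2:a}
piece 7:a rests on {6:a}
piece 8:b rests on {4:x}
minimal pieces: {0:x, 1:c, 2:a}
ways to finish when only these pieces remain (= sum over removing one remaining piece with nothing left below it):
  1 left: {5}→1  {7}→1  {8}→1
  2 left: {1,5}→1  {4,8}→1  {5,7}→2  {5,8}→2  {6,7}→1  {7,8}→2
  3 left: {1,5,7}→3  {1,5,8}→3  {2,6,7}→1  {3,4,8}→1  {4,5,8}→3  {4,7,8}→3  {5,6,7}→3  {5,7,8}→6  {6,7,8}→3
  4 left: {0,3,4,8}→1  {1,4,5,8}→6  {1,5,6,7}→6  {1,5,7,8}→12  {2,5,6,7}→4  {2,6,7,8}→4  {3,4,5,8}→4  {3,4,7,8}→4  {4,5,7,8}→12  {4,6,7,8}→6  {5,6,7,8}→12
  5 left: {0,3,4,5,8}→5  {0,3,4,7,8}→5  {1,2,5,6,7}→10  {1,3,4,5,8}→10  {1,4,5,7,8}→30  {1,5,6,7,8}→30  {2,4,6,7,8}→10  {2,5,6,7,8}→20  {3,4,5,7,8}→20  {3,4,6,7,8}→10  {4,5,6,7,8}→30
  6 left: {0,1,3,4,5,8}→15  {0,3,4,5,7,8}→30  {0,3,4,6,7,8}→15  {1,2,5,6,7,8}→60  {1,3,4,5,7,8}→60  {1,4,5,6,7,8}→90  {2,3,4,6,7,8}→20  {2,4,5,6,7,8}→60  {3,4,5,6,7,8}→60
  7 left: {0,1,3,4,5,7,8}→105  {0,2,3,4,6,7,8}→35  {0,3,4,5,6,7,8}→105  {1,2,4,5,6,7,8}→210  {1,3,4,5,6,7,8}→210  {2,3,4,5,6,7,8}→140
  placing 0:x first → 560 extensions
  placing 1:c first → 280 extensions
  placing 2:a first → 420 extensions
total linear extensions = 1260

1260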